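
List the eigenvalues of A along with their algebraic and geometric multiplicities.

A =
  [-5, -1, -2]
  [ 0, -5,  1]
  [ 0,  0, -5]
λ = -5: alg = 3, geom = 1

Step 1 — factor the characteristic polynomial to read off the algebraic multiplicities:
  χ_A(x) = (x + 5)^3

Step 2 — compute geometric multiplicities via the rank-nullity identity g(λ) = n − rank(A − λI):
  rank(A − (-5)·I) = 2, so dim ker(A − (-5)·I) = n − 2 = 1

Summary:
  λ = -5: algebraic multiplicity = 3, geometric multiplicity = 1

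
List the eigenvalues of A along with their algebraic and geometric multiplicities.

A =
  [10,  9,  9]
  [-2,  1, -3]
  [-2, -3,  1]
λ = 4: alg = 3, geom = 2

Step 1 — factor the characteristic polynomial to read off the algebraic multiplicities:
  χ_A(x) = (x - 4)^3

Step 2 — compute geometric multiplicities via the rank-nullity identity g(λ) = n − rank(A − λI):
  rank(A − (4)·I) = 1, so dim ker(A − (4)·I) = n − 1 = 2

Summary:
  λ = 4: algebraic multiplicity = 3, geometric multiplicity = 2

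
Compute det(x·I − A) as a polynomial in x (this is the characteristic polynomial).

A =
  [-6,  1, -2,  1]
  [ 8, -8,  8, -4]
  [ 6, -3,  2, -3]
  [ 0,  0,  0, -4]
x^4 + 16*x^3 + 96*x^2 + 256*x + 256

Expanding det(x·I − A) (e.g. by cofactor expansion or by noting that A is similar to its Jordan form J, which has the same characteristic polynomial as A) gives
  χ_A(x) = x^4 + 16*x^3 + 96*x^2 + 256*x + 256
which factors as (x + 4)^4. The eigenvalues (with algebraic multiplicities) are λ = -4 with multiplicity 4.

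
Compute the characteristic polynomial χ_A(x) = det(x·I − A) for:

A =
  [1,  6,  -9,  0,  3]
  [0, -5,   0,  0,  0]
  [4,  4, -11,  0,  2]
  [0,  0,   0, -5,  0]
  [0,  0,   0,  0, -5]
x^5 + 25*x^4 + 250*x^3 + 1250*x^2 + 3125*x + 3125

Expanding det(x·I − A) (e.g. by cofactor expansion or by noting that A is similar to its Jordan form J, which has the same characteristic polynomial as A) gives
  χ_A(x) = x^5 + 25*x^4 + 250*x^3 + 1250*x^2 + 3125*x + 3125
which factors as (x + 5)^5. The eigenvalues (with algebraic multiplicities) are λ = -5 with multiplicity 5.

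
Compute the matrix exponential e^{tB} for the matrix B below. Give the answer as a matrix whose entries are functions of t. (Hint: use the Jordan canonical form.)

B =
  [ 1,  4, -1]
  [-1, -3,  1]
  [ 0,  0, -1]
e^{tB} =
  [2*t*exp(-t) + exp(-t), 4*t*exp(-t), t^2*exp(-t) - t*exp(-t)]
  [-t*exp(-t), -2*t*exp(-t) + exp(-t), -t^2*exp(-t)/2 + t*exp(-t)]
  [0, 0, exp(-t)]

Strategy: write B = P · J · P⁻¹ where J is a Jordan canonical form, so e^{tB} = P · e^{tJ} · P⁻¹, and e^{tJ} can be computed block-by-block.

B has Jordan form
J =
  [-1,  1,  0]
  [ 0, -1,  1]
  [ 0,  0, -1]
(up to reordering of blocks).

Per-block formulas:
  For a 3×3 Jordan block J_3(-1): exp(t · J_3(-1)) = e^(-1t)·(I + t·N + (t^2/2)·N^2), where N is the 3×3 nilpotent shift.

After assembling e^{tJ} and conjugating by P, we get:

e^{tB} =
  [2*t*exp(-t) + exp(-t), 4*t*exp(-t), t^2*exp(-t) - t*exp(-t)]
  [-t*exp(-t), -2*t*exp(-t) + exp(-t), -t^2*exp(-t)/2 + t*exp(-t)]
  [0, 0, exp(-t)]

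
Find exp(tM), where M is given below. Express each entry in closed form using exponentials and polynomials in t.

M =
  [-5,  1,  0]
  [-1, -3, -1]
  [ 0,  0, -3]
e^{tM} =
  [-t*exp(-4*t) + exp(-4*t), t*exp(-4*t), t*exp(-4*t) - exp(-3*t) + exp(-4*t)]
  [-t*exp(-4*t), t*exp(-4*t) + exp(-4*t), t*exp(-4*t) - 2*exp(-3*t) + 2*exp(-4*t)]
  [0, 0, exp(-3*t)]

Strategy: write M = P · J · P⁻¹ where J is a Jordan canonical form, so e^{tM} = P · e^{tJ} · P⁻¹, and e^{tJ} can be computed block-by-block.

M has Jordan form
J =
  [-4,  1,  0]
  [ 0, -4,  0]
  [ 0,  0, -3]
(up to reordering of blocks).

Per-block formulas:
  For a 1×1 block at λ = -3: exp(t · [-3]) = [e^(-3t)].
  For a 2×2 Jordan block J_2(-4): exp(t · J_2(-4)) = e^(-4t)·(I + t·N), where N is the 2×2 nilpotent shift.

After assembling e^{tJ} and conjugating by P, we get:

e^{tM} =
  [-t*exp(-4*t) + exp(-4*t), t*exp(-4*t), t*exp(-4*t) - exp(-3*t) + exp(-4*t)]
  [-t*exp(-4*t), t*exp(-4*t) + exp(-4*t), t*exp(-4*t) - 2*exp(-3*t) + 2*exp(-4*t)]
  [0, 0, exp(-3*t)]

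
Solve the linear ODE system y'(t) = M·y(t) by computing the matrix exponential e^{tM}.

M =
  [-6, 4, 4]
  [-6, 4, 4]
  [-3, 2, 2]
e^{tM} =
  [1 - 6*t, 4*t, 4*t]
  [-6*t, 4*t + 1, 4*t]
  [-3*t, 2*t, 2*t + 1]

Strategy: write M = P · J · P⁻¹ where J is a Jordan canonical form, so e^{tM} = P · e^{tJ} · P⁻¹, and e^{tJ} can be computed block-by-block.

M has Jordan form
J =
  [0, 1, 0]
  [0, 0, 0]
  [0, 0, 0]
(up to reordering of blocks).

Per-block formulas:
  For a 2×2 Jordan block J_2(0): exp(t · J_2(0)) = e^(0t)·(I + t·N), where N is the 2×2 nilpotent shift.
  For a 1×1 block at λ = 0: exp(t · [0]) = [e^(0t)].

After assembling e^{tJ} and conjugating by P, we get:

e^{tM} =
  [1 - 6*t, 4*t, 4*t]
  [-6*t, 4*t + 1, 4*t]
  [-3*t, 2*t, 2*t + 1]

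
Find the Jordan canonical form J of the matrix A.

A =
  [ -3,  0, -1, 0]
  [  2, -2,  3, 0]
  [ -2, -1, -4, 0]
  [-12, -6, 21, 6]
J_3(-3) ⊕ J_1(6)

The characteristic polynomial is
  det(x·I − A) = x^4 + 3*x^3 - 27*x^2 - 135*x - 162 = (x - 6)*(x + 3)^3

Eigenvalues and multiplicities (the geometric multiplicity of λ is n − rank(A − λI), which equals the number of Jordan blocks for λ):
  λ = -3: algebraic multiplicity = 3, geometric multiplicity = 1
  λ = 6: algebraic multiplicity = 1, geometric multiplicity = 1

Determining the block sizes for each eigenvalue:
  λ = -3: one block (gm = 1), so the single block has size am = 3 → block sizes [3]
  λ = 6: one block (gm = 1), so the single block has size am = 1 → block sizes [1]

Assembling the blocks gives a Jordan form
J =
  [-3,  1,  0, 0]
  [ 0, -3,  1, 0]
  [ 0,  0, -3, 0]
  [ 0,  0,  0, 6]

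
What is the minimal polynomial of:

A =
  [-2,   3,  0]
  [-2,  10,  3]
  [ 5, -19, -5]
x^3 - 3*x^2 + 3*x - 1

The characteristic polynomial is χ_A(x) = (x - 1)^3, so the eigenvalues are known. The minimal polynomial is
  m_A(x) = Π_λ (x − λ)^{k_λ}
where k_λ is the size of the *largest* Jordan block for λ (equivalently, the smallest k with (A − λI)^k v = 0 for every generalised eigenvector v of λ).

  λ = 1: largest Jordan block has size 3, contributing (x − 1)^3

So m_A(x) = (x - 1)^3 = x^3 - 3*x^2 + 3*x - 1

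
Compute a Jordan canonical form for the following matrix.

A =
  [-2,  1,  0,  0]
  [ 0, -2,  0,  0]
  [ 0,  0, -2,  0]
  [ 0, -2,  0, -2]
J_2(-2) ⊕ J_1(-2) ⊕ J_1(-2)

The characteristic polynomial is
  det(x·I − A) = x^4 + 8*x^3 + 24*x^2 + 32*x + 16 = (x + 2)^4

Eigenvalues and multiplicities (the geometric multiplicity of λ is n − rank(A − λI), which equals the number of Jordan blocks for λ):
  λ = -2: algebraic multiplicity = 4, geometric multiplicity = 3

Determining the block sizes for each eigenvalue:
  λ = -2: 3 blocks summing to 4 forces exactly one block of size 2 and the rest size 1 → block sizes [2, 1, 1]

Assembling the blocks gives a Jordan form
J =
  [-2,  1,  0,  0]
  [ 0, -2,  0,  0]
  [ 0,  0, -2,  0]
  [ 0,  0,  0, -2]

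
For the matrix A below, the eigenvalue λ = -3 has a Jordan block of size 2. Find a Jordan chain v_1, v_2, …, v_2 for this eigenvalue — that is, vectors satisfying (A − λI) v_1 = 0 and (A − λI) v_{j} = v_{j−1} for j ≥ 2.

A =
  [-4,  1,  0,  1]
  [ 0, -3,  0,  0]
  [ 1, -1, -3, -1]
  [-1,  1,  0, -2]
A Jordan chain for λ = -3 of length 2:
v_1 = (-1, 0, 1, -1)ᵀ
v_2 = (1, 0, 0, 0)ᵀ

Let N = A − (-3)·I. We want v_2 with N^2 v_2 = 0 but N^1 v_2 ≠ 0; then v_{j-1} := N · v_j for j = 2, …, 2.

Pick v_2 = (1, 0, 0, 0)ᵀ.
Then v_1 = N · v_2 = (-1, 0, 1, -1)ᵀ.

Sanity check: (A − (-3)·I) v_1 = (0, 0, 0, 0)ᵀ = 0. ✓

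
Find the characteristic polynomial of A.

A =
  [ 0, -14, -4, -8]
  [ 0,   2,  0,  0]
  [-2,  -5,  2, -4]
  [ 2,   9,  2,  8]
x^4 - 12*x^3 + 52*x^2 - 96*x + 64

Expanding det(x·I − A) (e.g. by cofactor expansion or by noting that A is similar to its Jordan form J, which has the same characteristic polynomial as A) gives
  χ_A(x) = x^4 - 12*x^3 + 52*x^2 - 96*x + 64
which factors as (x - 4)^2*(x - 2)^2. The eigenvalues (with algebraic multiplicities) are λ = 2 with multiplicity 2, λ = 4 with multiplicity 2.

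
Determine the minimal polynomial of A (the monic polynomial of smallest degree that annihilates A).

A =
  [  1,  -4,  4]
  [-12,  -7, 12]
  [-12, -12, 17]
x^2 - 6*x + 5

The characteristic polynomial is χ_A(x) = (x - 5)^2*(x - 1), so the eigenvalues are known. The minimal polynomial is
  m_A(x) = Π_λ (x − λ)^{k_λ}
where k_λ is the size of the *largest* Jordan block for λ (equivalently, the smallest k with (A − λI)^k v = 0 for every generalised eigenvector v of λ).

  λ = 1: largest Jordan block has size 1, contributing (x − 1)
  λ = 5: largest Jordan block has size 1, contributing (x − 5)

So m_A(x) = (x - 5)*(x - 1) = x^2 - 6*x + 5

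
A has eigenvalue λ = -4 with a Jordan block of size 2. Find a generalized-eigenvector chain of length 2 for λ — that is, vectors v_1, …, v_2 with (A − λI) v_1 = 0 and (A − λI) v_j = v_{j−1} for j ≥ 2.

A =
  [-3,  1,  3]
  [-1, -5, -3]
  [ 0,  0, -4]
A Jordan chain for λ = -4 of length 2:
v_1 = (1, -1, 0)ᵀ
v_2 = (1, 0, 0)ᵀ

Let N = A − (-4)·I. We want v_2 with N^2 v_2 = 0 but N^1 v_2 ≠ 0; then v_{j-1} := N · v_j for j = 2, …, 2.

Pick v_2 = (1, 0, 0)ᵀ.
Then v_1 = N · v_2 = (1, -1, 0)ᵀ.

Sanity check: (A − (-4)·I) v_1 = (0, 0, 0)ᵀ = 0. ✓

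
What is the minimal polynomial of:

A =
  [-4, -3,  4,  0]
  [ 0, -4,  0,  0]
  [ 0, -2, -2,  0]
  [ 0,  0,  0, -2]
x^3 + 10*x^2 + 32*x + 32

The characteristic polynomial is χ_A(x) = (x + 2)^2*(x + 4)^2, so the eigenvalues are known. The minimal polynomial is
  m_A(x) = Π_λ (x − λ)^{k_λ}
where k_λ is the size of the *largest* Jordan block for λ (equivalently, the smallest k with (A − λI)^k v = 0 for every generalised eigenvector v of λ).

  λ = -4: largest Jordan block has size 2, contributing (x + 4)^2
  λ = -2: largest Jordan block has size 1, contributing (x + 2)

So m_A(x) = (x + 2)*(x + 4)^2 = x^3 + 10*x^2 + 32*x + 32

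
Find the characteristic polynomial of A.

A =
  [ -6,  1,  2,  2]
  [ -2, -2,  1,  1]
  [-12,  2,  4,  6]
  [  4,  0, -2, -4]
x^4 + 8*x^3 + 24*x^2 + 32*x + 16

Expanding det(x·I − A) (e.g. by cofactor expansion or by noting that A is similar to its Jordan form J, which has the same characteristic polynomial as A) gives
  χ_A(x) = x^4 + 8*x^3 + 24*x^2 + 32*x + 16
which factors as (x + 2)^4. The eigenvalues (with algebraic multiplicities) are λ = -2 with multiplicity 4.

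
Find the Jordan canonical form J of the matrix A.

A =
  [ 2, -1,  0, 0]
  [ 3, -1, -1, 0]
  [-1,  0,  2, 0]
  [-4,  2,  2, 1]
J_3(1) ⊕ J_1(1)

The characteristic polynomial is
  det(x·I − A) = x^4 - 4*x^3 + 6*x^2 - 4*x + 1 = (x - 1)^4

Eigenvalues and multiplicities (the geometric multiplicity of λ is n − rank(A − λI), which equals the number of Jordan blocks for λ):
  λ = 1: algebraic multiplicity = 4, geometric multiplicity = 2

Determining the block sizes for each eigenvalue:
  λ = 1: with am = 4 and gm = 2, the partition is not yet determined (e.g. several partitions of 4 into 2 parts exist). Let N = A − (1)·I. Computing rank(N^1) = 2, rank(N^2) = 1, rank(N^3) = 0; the number of blocks of size ≥ j is rank(N^{j−1}) − rank(N^j), giving [2, 1, 1]. So we have 1 block(s) of size 3, 1 block(s) of size 1 → block sizes [3, 1]

Assembling the blocks gives a Jordan form
J =
  [1, 1, 0, 0]
  [0, 1, 1, 0]
  [0, 0, 1, 0]
  [0, 0, 0, 1]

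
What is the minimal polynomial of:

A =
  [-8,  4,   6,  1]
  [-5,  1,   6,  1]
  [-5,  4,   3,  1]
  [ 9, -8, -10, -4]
x^3 + 5*x^2 + 7*x + 3

The characteristic polynomial is χ_A(x) = (x + 1)^2*(x + 3)^2, so the eigenvalues are known. The minimal polynomial is
  m_A(x) = Π_λ (x − λ)^{k_λ}
where k_λ is the size of the *largest* Jordan block for λ (equivalently, the smallest k with (A − λI)^k v = 0 for every generalised eigenvector v of λ).

  λ = -3: largest Jordan block has size 1, contributing (x + 3)
  λ = -1: largest Jordan block has size 2, contributing (x + 1)^2

So m_A(x) = (x + 1)^2*(x + 3) = x^3 + 5*x^2 + 7*x + 3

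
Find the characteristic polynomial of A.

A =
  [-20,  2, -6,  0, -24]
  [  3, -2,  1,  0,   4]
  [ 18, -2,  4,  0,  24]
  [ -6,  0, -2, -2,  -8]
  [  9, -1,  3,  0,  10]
x^5 + 10*x^4 + 40*x^3 + 80*x^2 + 80*x + 32

Expanding det(x·I − A) (e.g. by cofactor expansion or by noting that A is similar to its Jordan form J, which has the same characteristic polynomial as A) gives
  χ_A(x) = x^5 + 10*x^4 + 40*x^3 + 80*x^2 + 80*x + 32
which factors as (x + 2)^5. The eigenvalues (with algebraic multiplicities) are λ = -2 with multiplicity 5.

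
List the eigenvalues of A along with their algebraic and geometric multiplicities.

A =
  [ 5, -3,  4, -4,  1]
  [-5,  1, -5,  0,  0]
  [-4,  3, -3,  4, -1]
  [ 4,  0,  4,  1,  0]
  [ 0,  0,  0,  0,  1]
λ = 1: alg = 5, geom = 3

Step 1 — factor the characteristic polynomial to read off the algebraic multiplicities:
  χ_A(x) = (x - 1)^5

Step 2 — compute geometric multiplicities via the rank-nullity identity g(λ) = n − rank(A − λI):
  rank(A − (1)·I) = 2, so dim ker(A − (1)·I) = n − 2 = 3

Summary:
  λ = 1: algebraic multiplicity = 5, geometric multiplicity = 3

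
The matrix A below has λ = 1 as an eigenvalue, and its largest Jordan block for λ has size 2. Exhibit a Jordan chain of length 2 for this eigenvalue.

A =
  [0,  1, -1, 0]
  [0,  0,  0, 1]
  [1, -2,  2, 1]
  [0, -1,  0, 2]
A Jordan chain for λ = 1 of length 2:
v_1 = (-1, 0, 1, 0)ᵀ
v_2 = (1, 0, 0, 0)ᵀ

Let N = A − (1)·I. We want v_2 with N^2 v_2 = 0 but N^1 v_2 ≠ 0; then v_{j-1} := N · v_j for j = 2, …, 2.

Pick v_2 = (1, 0, 0, 0)ᵀ.
Then v_1 = N · v_2 = (-1, 0, 1, 0)ᵀ.

Sanity check: (A − (1)·I) v_1 = (0, 0, 0, 0)ᵀ = 0. ✓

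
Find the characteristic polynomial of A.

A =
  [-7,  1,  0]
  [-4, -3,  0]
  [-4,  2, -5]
x^3 + 15*x^2 + 75*x + 125

Expanding det(x·I − A) (e.g. by cofactor expansion or by noting that A is similar to its Jordan form J, which has the same characteristic polynomial as A) gives
  χ_A(x) = x^3 + 15*x^2 + 75*x + 125
which factors as (x + 5)^3. The eigenvalues (with algebraic multiplicities) are λ = -5 with multiplicity 3.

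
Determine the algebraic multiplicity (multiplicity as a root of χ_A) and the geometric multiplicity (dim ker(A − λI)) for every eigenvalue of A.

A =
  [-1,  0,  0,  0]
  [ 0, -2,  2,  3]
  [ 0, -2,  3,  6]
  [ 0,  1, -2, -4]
λ = -1: alg = 4, geom = 3

Step 1 — factor the characteristic polynomial to read off the algebraic multiplicities:
  χ_A(x) = (x + 1)^4

Step 2 — compute geometric multiplicities via the rank-nullity identity g(λ) = n − rank(A − λI):
  rank(A − (-1)·I) = 1, so dim ker(A − (-1)·I) = n − 1 = 3

Summary:
  λ = -1: algebraic multiplicity = 4, geometric multiplicity = 3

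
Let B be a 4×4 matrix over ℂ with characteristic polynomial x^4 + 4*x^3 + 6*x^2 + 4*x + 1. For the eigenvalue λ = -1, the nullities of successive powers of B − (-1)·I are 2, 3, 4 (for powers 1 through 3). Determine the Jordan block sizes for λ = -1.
Block sizes for λ = -1: [3, 1]

From the dimensions of kernels of powers, the number of Jordan blocks of size at least j is d_j − d_{j−1} where d_j = dim ker(N^j) (with d_0 = 0). Computing the differences gives [2, 1, 1].
The number of blocks of size exactly k is (#blocks of size ≥ k) − (#blocks of size ≥ k + 1), so the partition is: 1 block(s) of size 1, 1 block(s) of size 3.
In nonincreasing order the block sizes are [3, 1].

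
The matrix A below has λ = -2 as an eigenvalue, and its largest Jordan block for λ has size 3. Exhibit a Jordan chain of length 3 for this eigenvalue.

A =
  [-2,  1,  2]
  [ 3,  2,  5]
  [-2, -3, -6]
A Jordan chain for λ = -2 of length 3:
v_1 = (-1, 2, -1)ᵀ
v_2 = (0, 3, -2)ᵀ
v_3 = (1, 0, 0)ᵀ

Let N = A − (-2)·I. We want v_3 with N^3 v_3 = 0 but N^2 v_3 ≠ 0; then v_{j-1} := N · v_j for j = 3, …, 2.

Pick v_3 = (1, 0, 0)ᵀ.
Then v_2 = N · v_3 = (0, 3, -2)ᵀ.
Then v_1 = N · v_2 = (-1, 2, -1)ᵀ.

Sanity check: (A − (-2)·I) v_1 = (0, 0, 0)ᵀ = 0. ✓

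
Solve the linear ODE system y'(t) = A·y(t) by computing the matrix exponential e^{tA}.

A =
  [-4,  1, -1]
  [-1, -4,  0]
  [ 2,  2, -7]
e^{tA} =
  [-t^2*exp(-5*t) + t*exp(-5*t) + exp(-5*t), t*exp(-5*t), t^2*exp(-5*t)/2 - t*exp(-5*t)]
  [-t^2*exp(-5*t) - t*exp(-5*t), t*exp(-5*t) + exp(-5*t), t^2*exp(-5*t)/2]
  [-2*t^2*exp(-5*t) + 2*t*exp(-5*t), 2*t*exp(-5*t), t^2*exp(-5*t) - 2*t*exp(-5*t) + exp(-5*t)]

Strategy: write A = P · J · P⁻¹ where J is a Jordan canonical form, so e^{tA} = P · e^{tJ} · P⁻¹, and e^{tJ} can be computed block-by-block.

A has Jordan form
J =
  [-5,  1,  0]
  [ 0, -5,  1]
  [ 0,  0, -5]
(up to reordering of blocks).

Per-block formulas:
  For a 3×3 Jordan block J_3(-5): exp(t · J_3(-5)) = e^(-5t)·(I + t·N + (t^2/2)·N^2), where N is the 3×3 nilpotent shift.

After assembling e^{tJ} and conjugating by P, we get:

e^{tA} =
  [-t^2*exp(-5*t) + t*exp(-5*t) + exp(-5*t), t*exp(-5*t), t^2*exp(-5*t)/2 - t*exp(-5*t)]
  [-t^2*exp(-5*t) - t*exp(-5*t), t*exp(-5*t) + exp(-5*t), t^2*exp(-5*t)/2]
  [-2*t^2*exp(-5*t) + 2*t*exp(-5*t), 2*t*exp(-5*t), t^2*exp(-5*t) - 2*t*exp(-5*t) + exp(-5*t)]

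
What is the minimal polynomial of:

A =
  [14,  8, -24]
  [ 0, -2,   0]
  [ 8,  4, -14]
x^2 - 4

The characteristic polynomial is χ_A(x) = (x - 2)*(x + 2)^2, so the eigenvalues are known. The minimal polynomial is
  m_A(x) = Π_λ (x − λ)^{k_λ}
where k_λ is the size of the *largest* Jordan block for λ (equivalently, the smallest k with (A − λI)^k v = 0 for every generalised eigenvector v of λ).

  λ = -2: largest Jordan block has size 1, contributing (x + 2)
  λ = 2: largest Jordan block has size 1, contributing (x − 2)

So m_A(x) = (x - 2)*(x + 2) = x^2 - 4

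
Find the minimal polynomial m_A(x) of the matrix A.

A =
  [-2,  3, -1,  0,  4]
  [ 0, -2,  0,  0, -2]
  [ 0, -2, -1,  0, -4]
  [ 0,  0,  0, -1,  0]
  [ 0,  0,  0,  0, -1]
x^3 + 5*x^2 + 8*x + 4

The characteristic polynomial is χ_A(x) = (x + 1)^3*(x + 2)^2, so the eigenvalues are known. The minimal polynomial is
  m_A(x) = Π_λ (x − λ)^{k_λ}
where k_λ is the size of the *largest* Jordan block for λ (equivalently, the smallest k with (A − λI)^k v = 0 for every generalised eigenvector v of λ).

  λ = -2: largest Jordan block has size 2, contributing (x + 2)^2
  λ = -1: largest Jordan block has size 1, contributing (x + 1)

So m_A(x) = (x + 1)*(x + 2)^2 = x^3 + 5*x^2 + 8*x + 4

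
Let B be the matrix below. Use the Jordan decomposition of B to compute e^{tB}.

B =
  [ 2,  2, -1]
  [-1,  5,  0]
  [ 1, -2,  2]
e^{tB} =
  [-t^2*exp(3*t) - t*exp(3*t) + exp(3*t), 2*t^2*exp(3*t) + 2*t*exp(3*t), t^2*exp(3*t) - t*exp(3*t)]
  [-t^2*exp(3*t)/2 - t*exp(3*t), t^2*exp(3*t) + 2*t*exp(3*t) + exp(3*t), t^2*exp(3*t)/2]
  [t*exp(3*t), -2*t*exp(3*t), -t*exp(3*t) + exp(3*t)]

Strategy: write B = P · J · P⁻¹ where J is a Jordan canonical form, so e^{tB} = P · e^{tJ} · P⁻¹, and e^{tJ} can be computed block-by-block.

B has Jordan form
J =
  [3, 1, 0]
  [0, 3, 1]
  [0, 0, 3]
(up to reordering of blocks).

Per-block formulas:
  For a 3×3 Jordan block J_3(3): exp(t · J_3(3)) = e^(3t)·(I + t·N + (t^2/2)·N^2), where N is the 3×3 nilpotent shift.

After assembling e^{tJ} and conjugating by P, we get:

e^{tB} =
  [-t^2*exp(3*t) - t*exp(3*t) + exp(3*t), 2*t^2*exp(3*t) + 2*t*exp(3*t), t^2*exp(3*t) - t*exp(3*t)]
  [-t^2*exp(3*t)/2 - t*exp(3*t), t^2*exp(3*t) + 2*t*exp(3*t) + exp(3*t), t^2*exp(3*t)/2]
  [t*exp(3*t), -2*t*exp(3*t), -t*exp(3*t) + exp(3*t)]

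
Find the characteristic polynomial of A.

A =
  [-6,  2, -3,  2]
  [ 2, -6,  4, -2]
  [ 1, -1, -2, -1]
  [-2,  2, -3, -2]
x^4 + 16*x^3 + 96*x^2 + 256*x + 256

Expanding det(x·I − A) (e.g. by cofactor expansion or by noting that A is similar to its Jordan form J, which has the same characteristic polynomial as A) gives
  χ_A(x) = x^4 + 16*x^3 + 96*x^2 + 256*x + 256
which factors as (x + 4)^4. The eigenvalues (with algebraic multiplicities) are λ = -4 with multiplicity 4.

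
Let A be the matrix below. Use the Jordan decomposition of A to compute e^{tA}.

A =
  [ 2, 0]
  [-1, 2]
e^{tA} =
  [exp(2*t), 0]
  [-t*exp(2*t), exp(2*t)]

Strategy: write A = P · J · P⁻¹ where J is a Jordan canonical form, so e^{tA} = P · e^{tJ} · P⁻¹, and e^{tJ} can be computed block-by-block.

A has Jordan form
J =
  [2, 1]
  [0, 2]
(up to reordering of blocks).

Per-block formulas:
  For a 2×2 Jordan block J_2(2): exp(t · J_2(2)) = e^(2t)·(I + t·N), where N is the 2×2 nilpotent shift.

After assembling e^{tJ} and conjugating by P, we get:

e^{tA} =
  [exp(2*t), 0]
  [-t*exp(2*t), exp(2*t)]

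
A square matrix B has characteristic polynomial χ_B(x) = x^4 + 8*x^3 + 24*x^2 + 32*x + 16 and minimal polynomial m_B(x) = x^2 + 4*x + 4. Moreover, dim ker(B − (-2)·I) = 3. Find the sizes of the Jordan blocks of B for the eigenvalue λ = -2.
Block sizes for λ = -2: [2, 1, 1]

Step 1 — from the characteristic polynomial, algebraic multiplicity of λ = -2 is 4. From dim ker(B − (-2)·I) = 3, there are exactly 3 Jordan blocks for λ = -2.
Step 2 — from the minimal polynomial, the factor (x + 2)^2 tells us the largest block for λ = -2 has size 2.
Step 3 — with total size 4, 3 blocks, and largest block 2, the block sizes (in nonincreasing order) are [2, 1, 1].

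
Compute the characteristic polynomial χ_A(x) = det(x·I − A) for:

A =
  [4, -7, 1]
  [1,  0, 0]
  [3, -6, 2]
x^3 - 6*x^2 + 12*x - 8

Expanding det(x·I − A) (e.g. by cofactor expansion or by noting that A is similar to its Jordan form J, which has the same characteristic polynomial as A) gives
  χ_A(x) = x^3 - 6*x^2 + 12*x - 8
which factors as (x - 2)^3. The eigenvalues (with algebraic multiplicities) are λ = 2 with multiplicity 3.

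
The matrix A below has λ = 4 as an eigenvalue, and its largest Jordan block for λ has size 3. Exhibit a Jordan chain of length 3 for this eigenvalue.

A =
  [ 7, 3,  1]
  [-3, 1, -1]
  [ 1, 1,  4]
A Jordan chain for λ = 4 of length 3:
v_1 = (1, -1, 0)ᵀ
v_2 = (3, -3, 1)ᵀ
v_3 = (1, 0, 0)ᵀ

Let N = A − (4)·I. We want v_3 with N^3 v_3 = 0 but N^2 v_3 ≠ 0; then v_{j-1} := N · v_j for j = 3, …, 2.

Pick v_3 = (1, 0, 0)ᵀ.
Then v_2 = N · v_3 = (3, -3, 1)ᵀ.
Then v_1 = N · v_2 = (1, -1, 0)ᵀ.

Sanity check: (A − (4)·I) v_1 = (0, 0, 0)ᵀ = 0. ✓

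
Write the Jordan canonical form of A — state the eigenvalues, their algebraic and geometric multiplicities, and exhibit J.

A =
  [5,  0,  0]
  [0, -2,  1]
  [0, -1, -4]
J_2(-3) ⊕ J_1(5)

The characteristic polynomial is
  det(x·I − A) = x^3 + x^2 - 21*x - 45 = (x - 5)*(x + 3)^2

Eigenvalues and multiplicities (the geometric multiplicity of λ is n − rank(A − λI), which equals the number of Jordan blocks for λ):
  λ = -3: algebraic multiplicity = 2, geometric multiplicity = 1
  λ = 5: algebraic multiplicity = 1, geometric multiplicity = 1

Determining the block sizes for each eigenvalue:
  λ = -3: one block (gm = 1), so the single block has size am = 2 → block sizes [2]
  λ = 5: one block (gm = 1), so the single block has size am = 1 → block sizes [1]

Assembling the blocks gives a Jordan form
J =
  [-3,  1, 0]
  [ 0, -3, 0]
  [ 0,  0, 5]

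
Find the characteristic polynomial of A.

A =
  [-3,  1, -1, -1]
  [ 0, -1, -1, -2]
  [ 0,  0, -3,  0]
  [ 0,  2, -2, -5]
x^4 + 12*x^3 + 54*x^2 + 108*x + 81

Expanding det(x·I − A) (e.g. by cofactor expansion or by noting that A is similar to its Jordan form J, which has the same characteristic polynomial as A) gives
  χ_A(x) = x^4 + 12*x^3 + 54*x^2 + 108*x + 81
which factors as (x + 3)^4. The eigenvalues (with algebraic multiplicities) are λ = -3 with multiplicity 4.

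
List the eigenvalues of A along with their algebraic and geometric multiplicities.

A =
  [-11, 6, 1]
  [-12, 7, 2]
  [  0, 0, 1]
λ = -5: alg = 1, geom = 1; λ = 1: alg = 2, geom = 1

Step 1 — factor the characteristic polynomial to read off the algebraic multiplicities:
  χ_A(x) = (x - 1)^2*(x + 5)

Step 2 — compute geometric multiplicities via the rank-nullity identity g(λ) = n − rank(A − λI):
  rank(A − (-5)·I) = 2, so dim ker(A − (-5)·I) = n − 2 = 1
  rank(A − (1)·I) = 2, so dim ker(A − (1)·I) = n − 2 = 1

Summary:
  λ = -5: algebraic multiplicity = 1, geometric multiplicity = 1
  λ = 1: algebraic multiplicity = 2, geometric multiplicity = 1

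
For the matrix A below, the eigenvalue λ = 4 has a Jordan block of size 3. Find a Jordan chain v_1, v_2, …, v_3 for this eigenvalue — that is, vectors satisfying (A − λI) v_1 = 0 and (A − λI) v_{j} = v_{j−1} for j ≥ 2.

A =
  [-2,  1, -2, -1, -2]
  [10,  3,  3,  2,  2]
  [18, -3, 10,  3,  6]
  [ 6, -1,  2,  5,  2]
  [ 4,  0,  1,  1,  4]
A Jordan chain for λ = 4 of length 3:
v_1 = (-4, 4, 12, 4, 0)ᵀ
v_2 = (-6, 10, 18, 6, 4)ᵀ
v_3 = (1, 0, 0, 0, 0)ᵀ

Let N = A − (4)·I. We want v_3 with N^3 v_3 = 0 but N^2 v_3 ≠ 0; then v_{j-1} := N · v_j for j = 3, …, 2.

Pick v_3 = (1, 0, 0, 0, 0)ᵀ.
Then v_2 = N · v_3 = (-6, 10, 18, 6, 4)ᵀ.
Then v_1 = N · v_2 = (-4, 4, 12, 4, 0)ᵀ.

Sanity check: (A − (4)·I) v_1 = (0, 0, 0, 0, 0)ᵀ = 0. ✓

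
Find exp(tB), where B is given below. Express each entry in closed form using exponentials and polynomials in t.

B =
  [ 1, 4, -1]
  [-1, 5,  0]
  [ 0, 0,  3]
e^{tB} =
  [-2*t*exp(3*t) + exp(3*t), 4*t*exp(3*t), t^2*exp(3*t) - t*exp(3*t)]
  [-t*exp(3*t), 2*t*exp(3*t) + exp(3*t), t^2*exp(3*t)/2]
  [0, 0, exp(3*t)]

Strategy: write B = P · J · P⁻¹ where J is a Jordan canonical form, so e^{tB} = P · e^{tJ} · P⁻¹, and e^{tJ} can be computed block-by-block.

B has Jordan form
J =
  [3, 1, 0]
  [0, 3, 1]
  [0, 0, 3]
(up to reordering of blocks).

Per-block formulas:
  For a 3×3 Jordan block J_3(3): exp(t · J_3(3)) = e^(3t)·(I + t·N + (t^2/2)·N^2), where N is the 3×3 nilpotent shift.

After assembling e^{tJ} and conjugating by P, we get:

e^{tB} =
  [-2*t*exp(3*t) + exp(3*t), 4*t*exp(3*t), t^2*exp(3*t) - t*exp(3*t)]
  [-t*exp(3*t), 2*t*exp(3*t) + exp(3*t), t^2*exp(3*t)/2]
  [0, 0, exp(3*t)]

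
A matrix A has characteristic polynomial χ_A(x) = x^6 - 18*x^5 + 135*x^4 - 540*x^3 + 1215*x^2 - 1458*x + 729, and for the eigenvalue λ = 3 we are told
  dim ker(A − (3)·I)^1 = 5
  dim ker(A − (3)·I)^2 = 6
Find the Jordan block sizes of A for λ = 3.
Block sizes for λ = 3: [2, 1, 1, 1, 1]

From the dimensions of kernels of powers, the number of Jordan blocks of size at least j is d_j − d_{j−1} where d_j = dim ker(N^j) (with d_0 = 0). Computing the differences gives [5, 1].
The number of blocks of size exactly k is (#blocks of size ≥ k) − (#blocks of size ≥ k + 1), so the partition is: 4 block(s) of size 1, 1 block(s) of size 2.
In nonincreasing order the block sizes are [2, 1, 1, 1, 1].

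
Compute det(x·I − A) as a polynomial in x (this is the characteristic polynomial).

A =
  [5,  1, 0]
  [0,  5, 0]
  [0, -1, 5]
x^3 - 15*x^2 + 75*x - 125

Expanding det(x·I − A) (e.g. by cofactor expansion or by noting that A is similar to its Jordan form J, which has the same characteristic polynomial as A) gives
  χ_A(x) = x^3 - 15*x^2 + 75*x - 125
which factors as (x - 5)^3. The eigenvalues (with algebraic multiplicities) are λ = 5 with multiplicity 3.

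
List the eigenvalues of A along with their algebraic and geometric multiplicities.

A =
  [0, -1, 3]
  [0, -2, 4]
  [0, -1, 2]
λ = 0: alg = 3, geom = 1

Step 1 — factor the characteristic polynomial to read off the algebraic multiplicities:
  χ_A(x) = x^3

Step 2 — compute geometric multiplicities via the rank-nullity identity g(λ) = n − rank(A − λI):
  rank(A − (0)·I) = 2, so dim ker(A − (0)·I) = n − 2 = 1

Summary:
  λ = 0: algebraic multiplicity = 3, geometric multiplicity = 1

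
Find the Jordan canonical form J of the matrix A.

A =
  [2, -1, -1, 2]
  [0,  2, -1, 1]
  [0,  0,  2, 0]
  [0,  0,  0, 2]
J_3(2) ⊕ J_1(2)

The characteristic polynomial is
  det(x·I − A) = x^4 - 8*x^3 + 24*x^2 - 32*x + 16 = (x - 2)^4

Eigenvalues and multiplicities (the geometric multiplicity of λ is n − rank(A − λI), which equals the number of Jordan blocks for λ):
  λ = 2: algebraic multiplicity = 4, geometric multiplicity = 2

Determining the block sizes for each eigenvalue:
  λ = 2: with am = 4 and gm = 2, the partition is not yet determined (e.g. several partitions of 4 into 2 parts exist). Let N = A − (2)·I. Computing rank(N^1) = 2, rank(N^2) = 1, rank(N^3) = 0; the number of blocks of size ≥ j is rank(N^{j−1}) − rank(N^j), giving [2, 1, 1]. So we have 1 block(s) of size 3, 1 block(s) of size 1 → block sizes [3, 1]

Assembling the blocks gives a Jordan form
J =
  [2, 1, 0, 0]
  [0, 2, 1, 0]
  [0, 0, 2, 0]
  [0, 0, 0, 2]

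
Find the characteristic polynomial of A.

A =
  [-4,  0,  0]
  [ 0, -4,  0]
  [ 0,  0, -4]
x^3 + 12*x^2 + 48*x + 64

Expanding det(x·I − A) (e.g. by cofactor expansion or by noting that A is similar to its Jordan form J, which has the same characteristic polynomial as A) gives
  χ_A(x) = x^3 + 12*x^2 + 48*x + 64
which factors as (x + 4)^3. The eigenvalues (with algebraic multiplicities) are λ = -4 with multiplicity 3.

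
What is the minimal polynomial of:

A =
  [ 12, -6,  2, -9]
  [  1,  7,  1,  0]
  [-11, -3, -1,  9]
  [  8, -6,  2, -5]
x^3 - 9*x^2 + 24*x - 16

The characteristic polynomial is χ_A(x) = (x - 4)^3*(x - 1), so the eigenvalues are known. The minimal polynomial is
  m_A(x) = Π_λ (x − λ)^{k_λ}
where k_λ is the size of the *largest* Jordan block for λ (equivalently, the smallest k with (A − λI)^k v = 0 for every generalised eigenvector v of λ).

  λ = 1: largest Jordan block has size 1, contributing (x − 1)
  λ = 4: largest Jordan block has size 2, contributing (x − 4)^2

So m_A(x) = (x - 4)^2*(x - 1) = x^3 - 9*x^2 + 24*x - 16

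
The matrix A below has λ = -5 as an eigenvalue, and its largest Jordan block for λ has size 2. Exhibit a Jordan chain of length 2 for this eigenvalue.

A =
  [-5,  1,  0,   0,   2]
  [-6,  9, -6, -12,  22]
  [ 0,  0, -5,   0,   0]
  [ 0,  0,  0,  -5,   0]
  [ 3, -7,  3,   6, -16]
A Jordan chain for λ = -5 of length 2:
v_1 = (1, 2, 0, 0, -1)ᵀ
v_2 = (2, 1, 0, 0, 0)ᵀ

Let N = A − (-5)·I. We want v_2 with N^2 v_2 = 0 but N^1 v_2 ≠ 0; then v_{j-1} := N · v_j for j = 2, …, 2.

Pick v_2 = (2, 1, 0, 0, 0)ᵀ.
Then v_1 = N · v_2 = (1, 2, 0, 0, -1)ᵀ.

Sanity check: (A − (-5)·I) v_1 = (0, 0, 0, 0, 0)ᵀ = 0. ✓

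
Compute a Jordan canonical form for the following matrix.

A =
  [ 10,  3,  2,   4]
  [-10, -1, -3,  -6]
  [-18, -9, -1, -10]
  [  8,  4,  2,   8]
J_3(4) ⊕ J_1(4)

The characteristic polynomial is
  det(x·I − A) = x^4 - 16*x^3 + 96*x^2 - 256*x + 256 = (x - 4)^4

Eigenvalues and multiplicities (the geometric multiplicity of λ is n − rank(A − λI), which equals the number of Jordan blocks for λ):
  λ = 4: algebraic multiplicity = 4, geometric multiplicity = 2

Determining the block sizes for each eigenvalue:
  λ = 4: with am = 4 and gm = 2, the partition is not yet determined (e.g. several partitions of 4 into 2 parts exist). Let N = A − (4)·I. Computing rank(N^1) = 2, rank(N^2) = 1, rank(N^3) = 0; the number of blocks of size ≥ j is rank(N^{j−1}) − rank(N^j), giving [2, 1, 1]. So we have 1 block(s) of size 3, 1 block(s) of size 1 → block sizes [3, 1]

Assembling the blocks gives a Jordan form
J =
  [4, 1, 0, 0]
  [0, 4, 1, 0]
  [0, 0, 4, 0]
  [0, 0, 0, 4]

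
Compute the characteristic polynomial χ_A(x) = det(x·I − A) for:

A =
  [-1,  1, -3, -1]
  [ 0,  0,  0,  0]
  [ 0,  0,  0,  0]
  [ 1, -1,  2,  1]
x^4

Expanding det(x·I − A) (e.g. by cofactor expansion or by noting that A is similar to its Jordan form J, which has the same characteristic polynomial as A) gives
  χ_A(x) = x^4
which factors as x^4. The eigenvalues (with algebraic multiplicities) are λ = 0 with multiplicity 4.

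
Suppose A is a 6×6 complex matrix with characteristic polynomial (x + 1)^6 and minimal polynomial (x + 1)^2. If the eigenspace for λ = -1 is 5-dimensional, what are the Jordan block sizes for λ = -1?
Block sizes for λ = -1: [2, 1, 1, 1, 1]

Step 1 — from the characteristic polynomial, algebraic multiplicity of λ = -1 is 6. From dim ker(A − (-1)·I) = 5, there are exactly 5 Jordan blocks for λ = -1.
Step 2 — from the minimal polynomial, the factor (x + 1)^2 tells us the largest block for λ = -1 has size 2.
Step 3 — with total size 6, 5 blocks, and largest block 2, the block sizes (in nonincreasing order) are [2, 1, 1, 1, 1].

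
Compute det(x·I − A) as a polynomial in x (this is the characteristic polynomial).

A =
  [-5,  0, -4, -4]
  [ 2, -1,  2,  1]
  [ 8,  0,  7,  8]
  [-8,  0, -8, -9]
x^4 + 8*x^3 + 18*x^2 + 16*x + 5

Expanding det(x·I − A) (e.g. by cofactor expansion or by noting that A is similar to its Jordan form J, which has the same characteristic polynomial as A) gives
  χ_A(x) = x^4 + 8*x^3 + 18*x^2 + 16*x + 5
which factors as (x + 1)^3*(x + 5). The eigenvalues (with algebraic multiplicities) are λ = -5 with multiplicity 1, λ = -1 with multiplicity 3.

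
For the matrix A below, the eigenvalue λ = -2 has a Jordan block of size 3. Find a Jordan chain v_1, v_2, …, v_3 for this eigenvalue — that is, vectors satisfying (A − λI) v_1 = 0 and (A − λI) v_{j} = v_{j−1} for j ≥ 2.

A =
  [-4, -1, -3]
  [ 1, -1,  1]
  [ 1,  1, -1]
A Jordan chain for λ = -2 of length 3:
v_1 = (-2, 1, 1)ᵀ
v_2 = (-1, 1, 1)ᵀ
v_3 = (0, 1, 0)ᵀ

Let N = A − (-2)·I. We want v_3 with N^3 v_3 = 0 but N^2 v_3 ≠ 0; then v_{j-1} := N · v_j for j = 3, …, 2.

Pick v_3 = (0, 1, 0)ᵀ.
Then v_2 = N · v_3 = (-1, 1, 1)ᵀ.
Then v_1 = N · v_2 = (-2, 1, 1)ᵀ.

Sanity check: (A − (-2)·I) v_1 = (0, 0, 0)ᵀ = 0. ✓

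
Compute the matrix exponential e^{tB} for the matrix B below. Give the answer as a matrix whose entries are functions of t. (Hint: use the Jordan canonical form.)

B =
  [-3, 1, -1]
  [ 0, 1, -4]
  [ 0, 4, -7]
e^{tB} =
  [exp(-3*t), t*exp(-3*t), -t*exp(-3*t)]
  [0, 4*t*exp(-3*t) + exp(-3*t), -4*t*exp(-3*t)]
  [0, 4*t*exp(-3*t), -4*t*exp(-3*t) + exp(-3*t)]

Strategy: write B = P · J · P⁻¹ where J is a Jordan canonical form, so e^{tB} = P · e^{tJ} · P⁻¹, and e^{tJ} can be computed block-by-block.

B has Jordan form
J =
  [-3,  1,  0]
  [ 0, -3,  0]
  [ 0,  0, -3]
(up to reordering of blocks).

Per-block formulas:
  For a 2×2 Jordan block J_2(-3): exp(t · J_2(-3)) = e^(-3t)·(I + t·N), where N is the 2×2 nilpotent shift.
  For a 1×1 block at λ = -3: exp(t · [-3]) = [e^(-3t)].

After assembling e^{tJ} and conjugating by P, we get:

e^{tB} =
  [exp(-3*t), t*exp(-3*t), -t*exp(-3*t)]
  [0, 4*t*exp(-3*t) + exp(-3*t), -4*t*exp(-3*t)]
  [0, 4*t*exp(-3*t), -4*t*exp(-3*t) + exp(-3*t)]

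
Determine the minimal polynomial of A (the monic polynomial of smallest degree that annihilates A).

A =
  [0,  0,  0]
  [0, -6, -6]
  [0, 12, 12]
x^2 - 6*x

The characteristic polynomial is χ_A(x) = x^2*(x - 6), so the eigenvalues are known. The minimal polynomial is
  m_A(x) = Π_λ (x − λ)^{k_λ}
where k_λ is the size of the *largest* Jordan block for λ (equivalently, the smallest k with (A − λI)^k v = 0 for every generalised eigenvector v of λ).

  λ = 0: largest Jordan block has size 1, contributing (x − 0)
  λ = 6: largest Jordan block has size 1, contributing (x − 6)

So m_A(x) = x*(x - 6) = x^2 - 6*x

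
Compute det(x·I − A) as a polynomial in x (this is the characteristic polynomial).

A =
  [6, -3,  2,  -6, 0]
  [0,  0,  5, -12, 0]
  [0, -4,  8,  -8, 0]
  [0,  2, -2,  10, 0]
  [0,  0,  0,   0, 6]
x^5 - 30*x^4 + 360*x^3 - 2160*x^2 + 6480*x - 7776

Expanding det(x·I − A) (e.g. by cofactor expansion or by noting that A is similar to its Jordan form J, which has the same characteristic polynomial as A) gives
  χ_A(x) = x^5 - 30*x^4 + 360*x^3 - 2160*x^2 + 6480*x - 7776
which factors as (x - 6)^5. The eigenvalues (with algebraic multiplicities) are λ = 6 with multiplicity 5.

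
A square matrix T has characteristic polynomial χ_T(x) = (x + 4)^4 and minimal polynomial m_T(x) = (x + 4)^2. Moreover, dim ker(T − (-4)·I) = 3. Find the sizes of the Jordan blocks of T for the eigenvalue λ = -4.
Block sizes for λ = -4: [2, 1, 1]

Step 1 — from the characteristic polynomial, algebraic multiplicity of λ = -4 is 4. From dim ker(T − (-4)·I) = 3, there are exactly 3 Jordan blocks for λ = -4.
Step 2 — from the minimal polynomial, the factor (x + 4)^2 tells us the largest block for λ = -4 has size 2.
Step 3 — with total size 4, 3 blocks, and largest block 2, the block sizes (in nonincreasing order) are [2, 1, 1].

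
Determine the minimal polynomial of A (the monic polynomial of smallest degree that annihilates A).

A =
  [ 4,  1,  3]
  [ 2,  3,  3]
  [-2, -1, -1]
x^2 - 4*x + 4

The characteristic polynomial is χ_A(x) = (x - 2)^3, so the eigenvalues are known. The minimal polynomial is
  m_A(x) = Π_λ (x − λ)^{k_λ}
where k_λ is the size of the *largest* Jordan block for λ (equivalently, the smallest k with (A − λI)^k v = 0 for every generalised eigenvector v of λ).

  λ = 2: largest Jordan block has size 2, contributing (x − 2)^2

So m_A(x) = (x - 2)^2 = x^2 - 4*x + 4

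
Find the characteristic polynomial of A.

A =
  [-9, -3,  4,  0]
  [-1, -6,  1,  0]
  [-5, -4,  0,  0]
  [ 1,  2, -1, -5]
x^4 + 20*x^3 + 150*x^2 + 500*x + 625

Expanding det(x·I − A) (e.g. by cofactor expansion or by noting that A is similar to its Jordan form J, which has the same characteristic polynomial as A) gives
  χ_A(x) = x^4 + 20*x^3 + 150*x^2 + 500*x + 625
which factors as (x + 5)^4. The eigenvalues (with algebraic multiplicities) are λ = -5 with multiplicity 4.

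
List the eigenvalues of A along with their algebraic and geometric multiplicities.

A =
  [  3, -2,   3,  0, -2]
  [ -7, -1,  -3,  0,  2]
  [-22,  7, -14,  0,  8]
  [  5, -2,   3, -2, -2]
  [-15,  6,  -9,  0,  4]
λ = -2: alg = 5, geom = 3

Step 1 — factor the characteristic polynomial to read off the algebraic multiplicities:
  χ_A(x) = (x + 2)^5

Step 2 — compute geometric multiplicities via the rank-nullity identity g(λ) = n − rank(A − λI):
  rank(A − (-2)·I) = 2, so dim ker(A − (-2)·I) = n − 2 = 3

Summary:
  λ = -2: algebraic multiplicity = 5, geometric multiplicity = 3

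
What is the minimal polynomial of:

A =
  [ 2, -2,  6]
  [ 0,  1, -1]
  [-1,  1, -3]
x^3

The characteristic polynomial is χ_A(x) = x^3, so the eigenvalues are known. The minimal polynomial is
  m_A(x) = Π_λ (x − λ)^{k_λ}
where k_λ is the size of the *largest* Jordan block for λ (equivalently, the smallest k with (A − λI)^k v = 0 for every generalised eigenvector v of λ).

  λ = 0: largest Jordan block has size 3, contributing (x − 0)^3

So m_A(x) = x^3 = x^3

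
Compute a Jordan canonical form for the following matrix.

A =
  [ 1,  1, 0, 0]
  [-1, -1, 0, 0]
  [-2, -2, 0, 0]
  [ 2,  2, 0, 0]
J_2(0) ⊕ J_1(0) ⊕ J_1(0)

The characteristic polynomial is
  det(x·I − A) = x^4

Eigenvalues and multiplicities (the geometric multiplicity of λ is n − rank(A − λI), which equals the number of Jordan blocks for λ):
  λ = 0: algebraic multiplicity = 4, geometric multiplicity = 3

Determining the block sizes for each eigenvalue:
  λ = 0: 3 blocks summing to 4 forces exactly one block of size 2 and the rest size 1 → block sizes [2, 1, 1]

Assembling the blocks gives a Jordan form
J =
  [0, 1, 0, 0]
  [0, 0, 0, 0]
  [0, 0, 0, 0]
  [0, 0, 0, 0]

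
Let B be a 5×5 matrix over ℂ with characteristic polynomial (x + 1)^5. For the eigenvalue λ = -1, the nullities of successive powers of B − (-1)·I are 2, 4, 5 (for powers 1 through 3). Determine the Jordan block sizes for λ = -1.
Block sizes for λ = -1: [3, 2]

From the dimensions of kernels of powers, the number of Jordan blocks of size at least j is d_j − d_{j−1} where d_j = dim ker(N^j) (with d_0 = 0). Computing the differences gives [2, 2, 1].
The number of blocks of size exactly k is (#blocks of size ≥ k) − (#blocks of size ≥ k + 1), so the partition is: 1 block(s) of size 2, 1 block(s) of size 3.
In nonincreasing order the block sizes are [3, 2].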